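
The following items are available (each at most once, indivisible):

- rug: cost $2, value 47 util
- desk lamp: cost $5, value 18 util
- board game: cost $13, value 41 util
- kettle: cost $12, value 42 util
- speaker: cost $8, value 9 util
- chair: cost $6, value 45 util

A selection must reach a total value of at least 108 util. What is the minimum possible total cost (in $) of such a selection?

13

Subsets with value ≥ 108, sorted by total cost:
- rug+desk lamp+chair: cost 13, value 110
- rug+kettle+chair: cost 20, value 134
- rug+board game+chair: cost 21, value 133
Minimum cost: 13 $.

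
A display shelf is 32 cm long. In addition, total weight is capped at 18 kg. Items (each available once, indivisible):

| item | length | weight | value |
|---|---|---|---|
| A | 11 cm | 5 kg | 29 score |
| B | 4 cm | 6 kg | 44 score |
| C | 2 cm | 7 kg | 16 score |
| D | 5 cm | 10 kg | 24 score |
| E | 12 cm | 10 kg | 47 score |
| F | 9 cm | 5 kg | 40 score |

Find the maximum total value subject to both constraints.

Feasible sets respecting both limits:
- A+B+F: length 24, weight 16, value 113
- B+C+F: length 15, weight 18, value 100
- B+E: length 16, weight 16, value 91
- A+B+C: length 17, weight 18, value 89
Best: 113 score.

113 score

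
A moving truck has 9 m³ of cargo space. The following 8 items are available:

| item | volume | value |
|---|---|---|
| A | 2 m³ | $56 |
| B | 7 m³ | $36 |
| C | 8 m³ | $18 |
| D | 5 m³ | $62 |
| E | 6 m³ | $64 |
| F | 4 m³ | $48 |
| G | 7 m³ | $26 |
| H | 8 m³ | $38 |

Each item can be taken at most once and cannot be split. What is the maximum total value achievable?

Check high-value combinations within 9 m³:
- A+E: volume 2+6=8, value 56+64=120
- A+D: volume 2+5=7, value 56+62=118
- D+F: volume 5+4=9, value 62+48=110
- A+F: volume 2+4=6, value 56+48=104
Best: $120.

$120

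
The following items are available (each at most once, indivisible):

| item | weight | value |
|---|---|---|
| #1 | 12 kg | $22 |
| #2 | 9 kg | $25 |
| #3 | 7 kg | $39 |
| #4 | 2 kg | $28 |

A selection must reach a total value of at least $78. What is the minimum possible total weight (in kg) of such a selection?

Subsets with value ≥ 78, sorted by total weight:
- #2+#3+#4: weight 18, value 92
- #1+#3+#4: weight 21, value 89
- #1+#2+#3: weight 28, value 86
- #1+#2+#3+#4: weight 30, value 114
Minimum weight: 18 kg.

18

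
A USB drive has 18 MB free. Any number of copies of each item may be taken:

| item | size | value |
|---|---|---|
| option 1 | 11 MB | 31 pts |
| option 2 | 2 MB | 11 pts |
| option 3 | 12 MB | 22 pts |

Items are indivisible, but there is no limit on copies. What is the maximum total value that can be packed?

Best value-per-unit is option 2 at 11/2, and filling with it alone uses size 9×2=18. No mix of the others beats 9×11 = 99.

99 pts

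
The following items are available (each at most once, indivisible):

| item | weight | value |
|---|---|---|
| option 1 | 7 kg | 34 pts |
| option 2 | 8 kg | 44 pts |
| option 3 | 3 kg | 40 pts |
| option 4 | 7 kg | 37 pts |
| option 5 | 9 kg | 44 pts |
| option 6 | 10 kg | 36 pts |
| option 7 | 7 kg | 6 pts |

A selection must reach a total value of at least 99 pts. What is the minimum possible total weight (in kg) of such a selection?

Subsets with value ≥ 99, sorted by total weight:
- option 1+option 3+option 4: weight 17, value 111
- option 2+option 3+option 4: weight 18, value 121
- option 1+option 2+option 3: weight 18, value 118
- option 3+option 4+option 5: weight 19, value 121
Minimum weight: 17 kg.

17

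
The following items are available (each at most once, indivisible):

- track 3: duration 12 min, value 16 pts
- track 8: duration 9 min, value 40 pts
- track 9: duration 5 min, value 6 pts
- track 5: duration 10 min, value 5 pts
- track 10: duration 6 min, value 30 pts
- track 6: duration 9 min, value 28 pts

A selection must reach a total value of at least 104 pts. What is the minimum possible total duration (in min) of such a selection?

29

Subsets with value ≥ 104, sorted by total duration:
- track 8+track 9+track 10+track 6: duration 29, value 104
- track 3+track 8+track 10+track 6: duration 36, value 114
- track 8+track 9+track 5+track 10+track 6: duration 39, value 109
Minimum duration: 29 min.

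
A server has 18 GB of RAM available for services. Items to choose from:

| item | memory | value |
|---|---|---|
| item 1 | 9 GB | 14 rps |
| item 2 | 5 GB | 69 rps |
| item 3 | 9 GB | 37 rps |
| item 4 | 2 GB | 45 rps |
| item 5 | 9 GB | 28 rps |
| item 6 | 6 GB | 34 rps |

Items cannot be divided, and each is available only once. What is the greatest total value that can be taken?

Check high-value combinations within 18 GB:
- item 2+item 3+item 4: memory 5+9+2=16, value 69+37+45=151
- item 2+item 4+item 6: memory 5+2+6=13, value 69+45+34=148
- item 2+item 4+item 5: memory 5+2+9=16, value 69+45+28=142
- item 1+item 2+item 4: memory 9+5+2=16, value 14+69+45=128
Best: 151 rps.

151 rps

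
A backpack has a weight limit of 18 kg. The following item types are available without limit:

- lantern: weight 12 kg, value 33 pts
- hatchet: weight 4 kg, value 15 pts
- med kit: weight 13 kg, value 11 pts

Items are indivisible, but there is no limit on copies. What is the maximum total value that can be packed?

Best value-per-unit is hatchet at 15/4, and filling with it alone uses weight 4×4=16. No mix of the others beats 4×15 = 60.

60 pts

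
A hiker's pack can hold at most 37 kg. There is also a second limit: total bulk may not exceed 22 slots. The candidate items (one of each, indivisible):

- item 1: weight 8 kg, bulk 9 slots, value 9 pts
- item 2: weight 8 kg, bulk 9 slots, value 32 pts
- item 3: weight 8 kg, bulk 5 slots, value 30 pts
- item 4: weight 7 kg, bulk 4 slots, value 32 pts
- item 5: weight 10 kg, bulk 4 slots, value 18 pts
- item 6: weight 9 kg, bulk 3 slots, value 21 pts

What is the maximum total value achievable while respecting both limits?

Feasible sets respecting both limits:
- item 2+item 3+item 4+item 6: weight 32, bulk 21, value 115
- item 2+item 3+item 4+item 5: weight 33, bulk 22, value 112
- item 2+item 4+item 5+item 6: weight 34, bulk 20, value 103
- item 2+item 3+item 5+item 6: weight 35, bulk 21, value 101
Best: 115 pts.

115 pts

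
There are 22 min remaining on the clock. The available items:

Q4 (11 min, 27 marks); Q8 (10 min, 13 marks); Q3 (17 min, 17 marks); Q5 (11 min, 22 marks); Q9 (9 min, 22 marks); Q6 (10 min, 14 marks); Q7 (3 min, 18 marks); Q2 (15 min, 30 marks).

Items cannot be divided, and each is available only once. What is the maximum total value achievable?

54 marks

Check high-value combinations within 22 min:
- Q9+Q6+Q7: time 9+10+3=22, value 22+14+18=54
- Q8+Q9+Q7: time 10+9+3=22, value 13+22+18=53
- Q4+Q9: time 11+9=20, value 27+22=49
- Q4+Q5: time 11+11=22, value 27+22=49
- Q7+Q2: time 3+15=18, value 18+30=48
Best: 54 marks.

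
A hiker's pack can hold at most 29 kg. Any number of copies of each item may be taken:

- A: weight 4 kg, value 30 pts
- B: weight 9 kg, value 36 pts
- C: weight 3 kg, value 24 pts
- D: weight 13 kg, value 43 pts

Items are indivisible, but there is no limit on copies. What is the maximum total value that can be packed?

Best value-per-unit is C at 24/3; filling with it alone gives 9×24 = 216.
Optimal mix: 2×A + 7×C → weight 29, value 228.

228 pts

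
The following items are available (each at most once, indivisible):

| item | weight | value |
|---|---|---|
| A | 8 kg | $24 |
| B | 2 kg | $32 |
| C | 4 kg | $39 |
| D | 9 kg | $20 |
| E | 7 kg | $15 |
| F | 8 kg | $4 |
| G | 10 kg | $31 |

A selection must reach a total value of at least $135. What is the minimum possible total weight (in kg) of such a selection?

Subsets with value ≥ 135, sorted by total weight:
- A+B+C+E+G: weight 31, value 141
- B+C+D+E+G: weight 32, value 137
- A+B+C+D+G: weight 33, value 146
- A+B+C+E+F+G: weight 39, value 145
Minimum weight: 31 kg.

31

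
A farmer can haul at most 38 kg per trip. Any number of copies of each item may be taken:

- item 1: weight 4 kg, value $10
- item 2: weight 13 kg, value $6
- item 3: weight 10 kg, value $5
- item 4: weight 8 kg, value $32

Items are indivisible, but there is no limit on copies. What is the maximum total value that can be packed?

Best value-per-unit is item 4 at 32/8; filling with it alone gives 4×32 = 128.
Optimal mix: 1×item 1 + 4×item 4 → weight 36, value 138.

$138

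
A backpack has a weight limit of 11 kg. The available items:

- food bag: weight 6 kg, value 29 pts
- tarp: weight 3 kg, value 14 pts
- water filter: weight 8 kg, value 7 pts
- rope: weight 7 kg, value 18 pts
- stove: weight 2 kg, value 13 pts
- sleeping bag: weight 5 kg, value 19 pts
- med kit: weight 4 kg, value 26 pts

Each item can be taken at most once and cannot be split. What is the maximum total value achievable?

This is a 0/1 knapsack; check combinations near the capacity.
- stove+sleeping bag+med kit: weight 2+5+4=11, value 13+19+26=58
- food bag+tarp+stove: weight 6+3+2=11, value 29+14+13=56
- food bag+med kit: weight 6+4=10, value 29+26=55
Best: 58 pts.

58 pts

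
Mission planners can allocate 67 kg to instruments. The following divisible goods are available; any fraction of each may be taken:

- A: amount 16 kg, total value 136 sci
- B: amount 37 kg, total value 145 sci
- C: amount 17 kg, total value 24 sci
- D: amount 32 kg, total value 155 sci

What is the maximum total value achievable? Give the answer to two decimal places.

Take in order of value per unit:
- A (136/16 per unit): all 16 → value 136, running total 136.00
- D (155/32 per unit): all 32 → value 155, running total 291.00
- B (145/37 per unit): 19 of 37 → value 19×145/37 = 74.4595, running total 365.46
Total 365.46.

365.46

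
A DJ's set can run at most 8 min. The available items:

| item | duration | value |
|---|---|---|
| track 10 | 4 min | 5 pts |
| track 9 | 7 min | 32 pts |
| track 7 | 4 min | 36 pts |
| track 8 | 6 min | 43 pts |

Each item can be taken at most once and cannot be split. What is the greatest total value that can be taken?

43 pts

This is a 0/1 knapsack; check combinations near the capacity.
- track 8: duration 6, value 43
- track 10+track 7: duration 4+4=8, value 5+36=41
- track 7: duration 4, value 36
Best: 43 pts.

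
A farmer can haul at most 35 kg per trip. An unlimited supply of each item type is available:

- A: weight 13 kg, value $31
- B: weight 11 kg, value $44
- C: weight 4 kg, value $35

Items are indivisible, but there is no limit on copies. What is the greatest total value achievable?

$280

Best value-per-unit is C at 35/4, and filling with it alone uses weight 8×4=32. No mix of the others beats 8×35 = 280.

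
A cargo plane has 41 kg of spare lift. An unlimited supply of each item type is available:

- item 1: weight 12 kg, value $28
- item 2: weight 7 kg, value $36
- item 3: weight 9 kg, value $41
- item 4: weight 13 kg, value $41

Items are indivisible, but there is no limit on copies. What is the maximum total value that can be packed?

Best value-per-unit is item 2 at 36/7; filling with it alone gives 5×36 = 180.
Optimal mix: 2×item 2 + 3×item 3 → weight 41, value 195.

$195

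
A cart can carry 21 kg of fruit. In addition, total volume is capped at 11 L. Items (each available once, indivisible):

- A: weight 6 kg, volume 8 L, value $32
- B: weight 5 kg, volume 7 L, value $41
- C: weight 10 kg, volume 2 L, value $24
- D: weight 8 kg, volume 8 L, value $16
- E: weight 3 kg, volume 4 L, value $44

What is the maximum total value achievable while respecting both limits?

Feasible sets respecting both limits:
- B+E: weight 8, volume 11, value 85
- C+E: weight 13, volume 6, value 68
- B+C: weight 15, volume 9, value 65
Best: $85.

$85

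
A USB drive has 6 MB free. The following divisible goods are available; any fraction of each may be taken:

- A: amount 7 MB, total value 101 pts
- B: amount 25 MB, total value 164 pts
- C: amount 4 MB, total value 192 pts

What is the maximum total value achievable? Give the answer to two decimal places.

Take in order of value per unit:
- C (192/4 per unit): all 4 → value 192, running total 192.00
- A (101/7 per unit): 2 of 7 → value 2×101/7 = 28.8571, running total 220.86
Total 220.86.

220.86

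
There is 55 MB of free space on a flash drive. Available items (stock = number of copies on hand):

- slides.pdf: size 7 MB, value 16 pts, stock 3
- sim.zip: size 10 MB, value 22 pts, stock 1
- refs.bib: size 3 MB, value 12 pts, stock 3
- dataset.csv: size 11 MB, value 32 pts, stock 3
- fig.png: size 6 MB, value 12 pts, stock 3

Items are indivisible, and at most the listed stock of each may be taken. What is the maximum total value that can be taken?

Top feasible selections:
- 1×slides.pdf + 3×refs.bib + 3×dataset.csv + 1×fig.png: size 55, value 160
- 3×refs.bib + 3×dataset.csv + 2×fig.png: size 54, value 156
- 1×sim.zip + 3×refs.bib + 3×dataset.csv: size 52, value 154
Best: 160 pts.

160 pts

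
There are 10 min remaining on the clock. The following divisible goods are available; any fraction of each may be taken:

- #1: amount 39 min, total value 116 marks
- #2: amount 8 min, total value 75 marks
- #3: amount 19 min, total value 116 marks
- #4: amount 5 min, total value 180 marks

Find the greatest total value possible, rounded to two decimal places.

226.88

Take in order of value per unit:
- #4 (180/5 per unit): all 5 → value 180, running total 180.00
- #2 (75/8 per unit): 5 of 8 → value 5×75/8 = 46.8750, running total 226.88
Total 226.88.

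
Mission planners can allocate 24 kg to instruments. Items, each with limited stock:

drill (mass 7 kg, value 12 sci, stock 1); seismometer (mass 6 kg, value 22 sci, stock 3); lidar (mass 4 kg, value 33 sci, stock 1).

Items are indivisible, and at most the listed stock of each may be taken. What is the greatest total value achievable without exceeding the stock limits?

Best selections within mass 24 and stock limits:
- 3×seismometer + 1×lidar: mass 22, value 99
- 1×drill + 2×seismometer + 1×lidar: mass 23, value 89
- 2×seismometer + 1×lidar: mass 16, value 77
Best: 99 sci.

99 sci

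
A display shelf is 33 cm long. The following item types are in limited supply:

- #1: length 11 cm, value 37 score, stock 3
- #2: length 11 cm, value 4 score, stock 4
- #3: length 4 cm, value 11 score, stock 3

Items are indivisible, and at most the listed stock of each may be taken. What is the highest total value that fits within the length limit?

Best selections within length 33 and stock limits:
- 3×#1: length 33, value 111
- 2×#1 + 2×#3: length 30, value 96
- 2×#1 + 1×#3: length 26, value 85
Best: 111 score.

111 score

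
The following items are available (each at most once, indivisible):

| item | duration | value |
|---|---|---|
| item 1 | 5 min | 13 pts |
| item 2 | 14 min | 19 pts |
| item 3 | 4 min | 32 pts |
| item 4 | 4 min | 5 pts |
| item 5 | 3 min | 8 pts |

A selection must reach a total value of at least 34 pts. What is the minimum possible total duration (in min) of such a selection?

7

Subsets with value ≥ 34, sorted by total duration:
- item 3+item 5: duration 7, value 40
- item 3+item 4: duration 8, value 37
- item 1+item 3: duration 9, value 45
- item 3+item 4+item 5: duration 11, value 45
Minimum duration: 7 min.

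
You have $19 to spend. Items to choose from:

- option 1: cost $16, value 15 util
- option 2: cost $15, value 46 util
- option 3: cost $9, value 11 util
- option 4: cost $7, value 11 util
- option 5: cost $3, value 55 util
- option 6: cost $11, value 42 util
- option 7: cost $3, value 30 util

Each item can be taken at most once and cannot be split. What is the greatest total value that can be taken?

Check high-value combinations within $19:
- option 5+option 6+option 7: cost 3+11+3=17, value 55+42+30=127
- option 2+option 5: cost 15+3=18, value 46+55=101
- option 5+option 6: cost 3+11=14, value 55+42=97
- option 4+option 5+option 7: cost 7+3+3=13, value 11+55+30=96
- option 3+option 5+option 7: cost 9+3+3=15, value 11+55+30=96
Best: 127 util.

127 util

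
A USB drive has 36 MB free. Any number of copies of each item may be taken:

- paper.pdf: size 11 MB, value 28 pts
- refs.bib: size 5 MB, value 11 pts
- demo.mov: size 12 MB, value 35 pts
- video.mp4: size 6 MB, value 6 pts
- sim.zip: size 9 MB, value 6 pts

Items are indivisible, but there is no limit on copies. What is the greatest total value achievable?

105 pts

Best value-per-unit is demo.mov at 35/12, and filling with it alone uses size 3×12=36. No mix of the others beats 3×35 = 105.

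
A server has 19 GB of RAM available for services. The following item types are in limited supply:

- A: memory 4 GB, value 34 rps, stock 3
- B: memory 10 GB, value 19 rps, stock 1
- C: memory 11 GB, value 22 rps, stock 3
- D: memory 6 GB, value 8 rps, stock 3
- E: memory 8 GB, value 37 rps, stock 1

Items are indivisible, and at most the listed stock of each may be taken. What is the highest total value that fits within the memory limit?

Top feasible selections:
- 3×A + 1×D: memory 18, value 110
- 2×A + 1×E: memory 16, value 105
- 3×A: memory 12, value 102
- 2×A + 1×C: memory 19, value 90
Best: 110 rps.

110 rps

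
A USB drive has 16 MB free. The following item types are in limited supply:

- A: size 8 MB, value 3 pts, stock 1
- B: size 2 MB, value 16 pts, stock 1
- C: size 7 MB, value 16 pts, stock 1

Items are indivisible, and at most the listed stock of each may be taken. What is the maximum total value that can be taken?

32 pts

Best selections within size 16 and stock limits:
- 1×B + 1×C: size 9, value 32
- 1×A + 1×B: size 10, value 19
- 1×A + 1×C: size 15, value 19
- 1×B: size 2, value 16
Best: 32 pts.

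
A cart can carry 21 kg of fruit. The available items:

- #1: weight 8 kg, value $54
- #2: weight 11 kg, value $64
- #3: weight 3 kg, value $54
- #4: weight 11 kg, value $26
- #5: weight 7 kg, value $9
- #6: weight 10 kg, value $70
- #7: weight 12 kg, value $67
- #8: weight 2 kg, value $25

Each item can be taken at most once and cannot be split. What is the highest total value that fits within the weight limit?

$178

This is a 0/1 knapsack; check combinations near the capacity.
- #1+#3+#6: weight 8+3+10=21, value 54+54+70=178
- #3+#6+#8: weight 3+10+2=15, value 54+70+25=149
- #1+#6+#8: weight 8+10+2=20, value 54+70+25=149
- #3+#7+#8: weight 3+12+2=17, value 54+67+25=146
- #2+#3+#8: weight 11+3+2=16, value 64+54+25=143
Best: $178.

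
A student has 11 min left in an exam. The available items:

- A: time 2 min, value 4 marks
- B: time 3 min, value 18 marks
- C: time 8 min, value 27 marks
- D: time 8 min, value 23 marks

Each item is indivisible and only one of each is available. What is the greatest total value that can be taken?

45 marks

Check high-value combinations within 11 min:
- B+C: time 3+8=11, value 18+27=45
- B+D: time 3+8=11, value 18+23=41
- A+C: time 2+8=10, value 4+27=31
Best: 45 marks.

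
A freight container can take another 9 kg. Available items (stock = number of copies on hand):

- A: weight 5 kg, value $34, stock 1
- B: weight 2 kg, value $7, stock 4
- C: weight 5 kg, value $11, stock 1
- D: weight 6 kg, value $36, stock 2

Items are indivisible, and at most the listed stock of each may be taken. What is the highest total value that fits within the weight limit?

Best selections within weight 9 and stock limits:
- 1×A + 2×B: weight 9, value 48
- 1×B + 1×D: weight 8, value 43
- 1×A + 1×B: weight 7, value 41
Best: $48.

$48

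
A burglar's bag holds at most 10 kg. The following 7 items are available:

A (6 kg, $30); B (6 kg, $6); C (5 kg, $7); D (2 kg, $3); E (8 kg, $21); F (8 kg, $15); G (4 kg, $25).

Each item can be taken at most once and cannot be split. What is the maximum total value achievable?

Check high-value combinations within 10 kg:
- A+G: weight 6+4=10, value 30+25=55
- A+D: weight 6+2=8, value 30+3=33
- C+G: weight 5+4=9, value 7+25=32
- B+G: weight 6+4=10, value 6+25=31
Best: $55.

$55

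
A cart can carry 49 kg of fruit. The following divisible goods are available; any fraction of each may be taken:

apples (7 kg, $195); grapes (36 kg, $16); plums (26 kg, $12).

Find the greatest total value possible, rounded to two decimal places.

Take in order of value per unit:
- apples (195/7 per unit): all 7 → value 195, running total 195.00
- plums (12/26 per unit): all 26 → value 12, running total 207.00
- grapes (16/36 per unit): 16 of 36 → value 16×16/36 = 7.1111, running total 214.11
Total 214.11.

214.11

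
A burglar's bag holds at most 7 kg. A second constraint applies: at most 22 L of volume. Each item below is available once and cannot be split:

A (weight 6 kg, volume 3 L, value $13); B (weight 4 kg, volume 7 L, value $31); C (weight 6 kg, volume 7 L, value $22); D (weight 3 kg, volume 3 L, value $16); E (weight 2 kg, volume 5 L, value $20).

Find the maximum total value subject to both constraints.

$51

Feasible sets respecting both limits:
- B+E: weight 6, volume 12, value 51
- B+D: weight 7, volume 10, value 47
- D+E: weight 5, volume 8, value 36
- B: weight 4, volume 7, value 31
Best: $51.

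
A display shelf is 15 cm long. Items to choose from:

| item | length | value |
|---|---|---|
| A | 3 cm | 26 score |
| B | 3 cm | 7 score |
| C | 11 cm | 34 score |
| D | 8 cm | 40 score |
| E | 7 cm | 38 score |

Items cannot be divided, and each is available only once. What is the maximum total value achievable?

Check high-value combinations within 15 cm:
- D+E: length 8+7=15, value 40+38=78
- A+B+D: length 3+3+8=14, value 26+7+40=73
- A+B+E: length 3+3+7=13, value 26+7+38=71
- A+D: length 3+8=11, value 26+40=66
Best: 78 score.

78 score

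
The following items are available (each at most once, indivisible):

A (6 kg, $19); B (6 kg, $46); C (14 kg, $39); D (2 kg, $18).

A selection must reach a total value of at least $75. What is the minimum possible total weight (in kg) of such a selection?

14

Subsets with value ≥ 75, sorted by total weight:
- A+B+D: weight 14, value 83
- B+C: weight 20, value 85
- B+C+D: weight 22, value 103
- A+C+D: weight 22, value 76
Minimum weight: 14 kg.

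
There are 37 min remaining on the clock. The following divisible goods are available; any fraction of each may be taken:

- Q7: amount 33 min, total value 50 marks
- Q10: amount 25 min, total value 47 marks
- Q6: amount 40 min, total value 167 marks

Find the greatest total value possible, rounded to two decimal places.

154.48

Take in order of value per unit:
- Q6 (167/40 per unit): 37 of 40 → value 37×167/40 = 154.4750, running total 154.48
Total 154.48.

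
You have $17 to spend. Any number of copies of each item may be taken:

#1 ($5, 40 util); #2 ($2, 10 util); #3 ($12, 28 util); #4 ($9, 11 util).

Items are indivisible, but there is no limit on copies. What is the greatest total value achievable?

130 util

Best value-per-unit is #1 at 40/5; filling with it alone gives 3×40 = 120.
Optimal mix: 3×#1 + 1×#2 → cost 17, value 130.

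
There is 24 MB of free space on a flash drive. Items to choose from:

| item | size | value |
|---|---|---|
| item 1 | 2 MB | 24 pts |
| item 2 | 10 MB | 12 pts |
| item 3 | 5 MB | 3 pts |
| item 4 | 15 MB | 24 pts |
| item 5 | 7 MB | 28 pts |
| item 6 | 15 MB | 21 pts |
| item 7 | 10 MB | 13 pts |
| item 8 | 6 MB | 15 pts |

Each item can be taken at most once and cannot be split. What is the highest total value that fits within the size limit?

This is a 0/1 knapsack; check combinations near the capacity.
- item 1+item 4+item 5: size 2+15+7=24, value 24+24+28=76
- item 1+item 5+item 6: size 2+7+15=24, value 24+28+21=73
- item 1+item 3+item 5+item 8: size 2+5+7+6=20, value 24+3+28+15=70
- item 1+item 3+item 5+item 7: size 2+5+7+10=24, value 24+3+28+13=68
Best: 76 pts.

76 pts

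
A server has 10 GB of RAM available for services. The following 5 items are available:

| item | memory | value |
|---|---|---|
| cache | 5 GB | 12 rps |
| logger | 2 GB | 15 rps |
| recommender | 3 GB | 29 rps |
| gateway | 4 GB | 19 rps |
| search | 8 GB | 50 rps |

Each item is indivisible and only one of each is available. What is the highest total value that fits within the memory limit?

65 rps

Check high-value combinations within 10 GB:
- logger+search: memory 2+8=10, value 15+50=65
- logger+recommender+gateway: memory 2+3+4=9, value 15+29+19=63
- cache+logger+recommender: memory 5+2+3=10, value 12+15+29=56
- search: memory 8, value 50
- recommender+gateway: memory 3+4=7, value 29+19=48
Best: 65 rps.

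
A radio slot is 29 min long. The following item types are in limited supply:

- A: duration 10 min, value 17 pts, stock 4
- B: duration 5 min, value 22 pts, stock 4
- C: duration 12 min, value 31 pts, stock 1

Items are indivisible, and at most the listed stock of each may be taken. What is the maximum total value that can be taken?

Top feasible selections:
- 3×B + 1×C: duration 27, value 97
- 4×B: duration 20, value 88
- 1×A + 3×B: duration 25, value 83
Best: 97 pts.

97 pts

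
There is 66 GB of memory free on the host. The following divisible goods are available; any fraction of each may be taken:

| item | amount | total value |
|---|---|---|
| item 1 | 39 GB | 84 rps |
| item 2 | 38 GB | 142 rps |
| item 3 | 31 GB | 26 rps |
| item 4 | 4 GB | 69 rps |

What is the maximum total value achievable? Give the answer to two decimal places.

Take in order of value per unit:
- item 4 (69/4 per unit): all 4 → value 69, running total 69.00
- item 2 (142/38 per unit): all 38 → value 142, running total 211.00
- item 1 (84/39 per unit): 24 of 39 → value 24×84/39 = 51.6923, running total 262.69
Total 262.69.

262.69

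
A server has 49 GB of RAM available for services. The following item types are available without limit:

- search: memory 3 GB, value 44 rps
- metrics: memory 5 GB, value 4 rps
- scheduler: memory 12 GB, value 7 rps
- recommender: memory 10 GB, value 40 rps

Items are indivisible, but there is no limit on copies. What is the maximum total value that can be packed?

Best value-per-unit is search at 44/3, and filling with it alone uses memory 16×3=48. No mix of the others beats 16×44 = 704.

704 rps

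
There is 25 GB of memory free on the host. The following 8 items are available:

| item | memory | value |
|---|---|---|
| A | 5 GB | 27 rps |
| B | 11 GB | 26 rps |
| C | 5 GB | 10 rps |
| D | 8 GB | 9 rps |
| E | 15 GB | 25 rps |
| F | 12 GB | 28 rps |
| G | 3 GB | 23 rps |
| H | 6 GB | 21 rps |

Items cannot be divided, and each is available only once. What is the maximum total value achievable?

Check high-value combinations within 25 GB:
- A+B+G+H: memory 5+11+3+6=25, value 27+26+23+21=97
- A+C+F+G: memory 5+5+12+3=25, value 27+10+28+23=88
- A+B+C+G: memory 5+11+5+3=24, value 27+26+10+23=86
- A+C+G+H: memory 5+5+3+6=19, value 27+10+23+21=81
Best: 97 rps.

97 rps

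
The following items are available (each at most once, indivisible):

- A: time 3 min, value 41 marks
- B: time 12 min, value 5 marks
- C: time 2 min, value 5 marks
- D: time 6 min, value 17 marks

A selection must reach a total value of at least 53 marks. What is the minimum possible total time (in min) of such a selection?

9

Subsets with value ≥ 53, sorted by total time:
- A+D: time 9, value 58
- A+C+D: time 11, value 63
Minimum time: 9 min.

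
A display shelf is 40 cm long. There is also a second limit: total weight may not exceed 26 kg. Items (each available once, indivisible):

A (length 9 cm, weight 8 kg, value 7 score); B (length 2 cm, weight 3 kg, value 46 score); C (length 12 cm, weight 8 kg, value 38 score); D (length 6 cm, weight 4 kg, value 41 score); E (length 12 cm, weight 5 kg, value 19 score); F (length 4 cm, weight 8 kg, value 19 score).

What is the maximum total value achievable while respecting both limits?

Feasible sets respecting both limits:
- B+C+D+E: length 32, weight 20, value 144
- B+C+D+F: length 24, weight 23, value 144
- A+B+C+D: length 29, weight 23, value 132
- B+C+D: length 20, weight 15, value 125
Best: 144 score.

144 score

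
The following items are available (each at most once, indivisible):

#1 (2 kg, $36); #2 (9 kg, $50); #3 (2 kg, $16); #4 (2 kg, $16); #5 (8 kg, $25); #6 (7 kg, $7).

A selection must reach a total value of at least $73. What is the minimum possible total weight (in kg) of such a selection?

Subsets with value ≥ 73, sorted by total weight:
- #1+#2: weight 11, value 86
- #1+#3+#5: weight 12, value 77
- #1+#4+#5: weight 12, value 77
- #1+#2+#3: weight 13, value 102
Minimum weight: 11 kg.

11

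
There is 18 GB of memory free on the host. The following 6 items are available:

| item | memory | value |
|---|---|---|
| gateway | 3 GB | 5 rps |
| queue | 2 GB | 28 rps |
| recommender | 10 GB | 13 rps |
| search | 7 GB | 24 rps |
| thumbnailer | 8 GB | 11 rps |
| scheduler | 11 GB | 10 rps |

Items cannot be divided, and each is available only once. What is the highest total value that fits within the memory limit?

Check high-value combinations within 18 GB:
- queue+search+thumbnailer: memory 2+7+8=17, value 28+24+11=63
- gateway+queue+search: memory 3+2+7=12, value 5+28+24=57
- queue+search: memory 2+7=9, value 28+24=52
- gateway+queue+recommender: memory 3+2+10=15, value 5+28+13=46
Best: 63 rps.

63 rps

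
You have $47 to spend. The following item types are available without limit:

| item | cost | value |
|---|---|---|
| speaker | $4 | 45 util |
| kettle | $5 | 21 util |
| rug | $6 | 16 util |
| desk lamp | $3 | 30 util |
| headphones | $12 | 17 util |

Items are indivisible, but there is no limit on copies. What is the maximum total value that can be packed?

Best value-per-unit is speaker at 45/4; filling with it alone gives 11×45 = 495.
Optimal mix: 11×speaker + 1×desk lamp → cost 47, value 525.

525 util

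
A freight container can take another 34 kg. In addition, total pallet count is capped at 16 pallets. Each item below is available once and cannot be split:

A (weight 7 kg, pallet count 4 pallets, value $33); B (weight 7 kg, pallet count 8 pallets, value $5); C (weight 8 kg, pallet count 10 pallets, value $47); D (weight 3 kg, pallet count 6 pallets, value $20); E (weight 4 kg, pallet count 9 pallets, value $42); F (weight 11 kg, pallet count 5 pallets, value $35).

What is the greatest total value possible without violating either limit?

$88

Feasible sets respecting both limits:
- A+D+F: weight 21, pallet count 15, value 88
- C+F: weight 19, pallet count 15, value 82
- A+C: weight 15, pallet count 14, value 80
Best: $88.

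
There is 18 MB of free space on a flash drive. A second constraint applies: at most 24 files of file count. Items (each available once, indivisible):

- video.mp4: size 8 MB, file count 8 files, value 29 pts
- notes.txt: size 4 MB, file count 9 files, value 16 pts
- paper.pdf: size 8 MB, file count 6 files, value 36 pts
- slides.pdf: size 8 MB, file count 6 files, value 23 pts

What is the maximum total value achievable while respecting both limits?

65 pts

Feasible sets respecting both limits:
- video.mp4+paper.pdf: size 16, file count 14, value 65
- paper.pdf+slides.pdf: size 16, file count 12, value 59
- notes.txt+paper.pdf: size 12, file count 15, value 52
Best: 65 pts.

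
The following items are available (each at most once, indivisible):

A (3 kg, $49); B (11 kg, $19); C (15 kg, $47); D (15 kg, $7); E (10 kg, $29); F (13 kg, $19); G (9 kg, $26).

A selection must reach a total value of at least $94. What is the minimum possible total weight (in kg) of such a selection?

Subsets with value ≥ 94, sorted by total weight:
- A+C: weight 18, value 96
- A+E+G: weight 22, value 104
- A+B+G: weight 23, value 94
- A+B+E: weight 24, value 97
Minimum weight: 18 kg.

18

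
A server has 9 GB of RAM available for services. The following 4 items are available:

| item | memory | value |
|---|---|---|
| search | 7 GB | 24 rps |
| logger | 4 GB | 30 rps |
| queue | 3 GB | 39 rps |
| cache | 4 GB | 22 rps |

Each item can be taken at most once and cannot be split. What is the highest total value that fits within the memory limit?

69 rps

Check high-value combinations within 9 GB:
- logger+queue: memory 4+3=7, value 30+39=69
- queue+cache: memory 3+4=7, value 39+22=61
- logger+cache: memory 4+4=8, value 30+22=52
- queue: memory 3, value 39
Best: 69 rps.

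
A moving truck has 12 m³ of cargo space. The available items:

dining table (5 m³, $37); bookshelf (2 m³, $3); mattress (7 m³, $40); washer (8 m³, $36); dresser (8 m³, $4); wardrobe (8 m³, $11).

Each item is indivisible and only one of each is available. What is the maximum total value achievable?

This is a 0/1 knapsack; check combinations near the capacity.
- dining table+mattress: volume 5+7=12, value 37+40=77
- bookshelf+mattress: volume 2+7=9, value 3+40=43
- dining table+bookshelf: volume 5+2=7, value 37+3=40
- mattress: volume 7, value 40
Best: $77.

$77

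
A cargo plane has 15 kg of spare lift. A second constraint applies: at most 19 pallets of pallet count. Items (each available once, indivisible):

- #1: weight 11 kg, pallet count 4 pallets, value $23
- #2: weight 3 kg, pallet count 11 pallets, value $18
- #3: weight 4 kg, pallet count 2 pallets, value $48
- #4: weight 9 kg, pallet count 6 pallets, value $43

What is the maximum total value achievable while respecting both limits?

$91

Feasible sets respecting both limits:
- #3+#4: weight 13, pallet count 8, value 91
- #1+#3: weight 15, pallet count 6, value 71
- #2+#3: weight 7, pallet count 13, value 66
- #2+#4: weight 12, pallet count 17, value 61
Best: $91.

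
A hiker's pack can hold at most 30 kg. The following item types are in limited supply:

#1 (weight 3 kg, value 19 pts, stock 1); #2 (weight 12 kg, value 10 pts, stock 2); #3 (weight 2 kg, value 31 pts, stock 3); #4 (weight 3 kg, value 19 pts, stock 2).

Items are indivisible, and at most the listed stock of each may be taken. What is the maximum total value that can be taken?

160 pts

Best selections within weight 30 and stock limits:
- 1×#1 + 1×#2 + 3×#3 + 2×#4: weight 27, value 160
- 1×#1 + 3×#3 + 2×#4: weight 15, value 150
- 1×#2 + 3×#3 + 2×#4: weight 24, value 141
Best: 160 pts.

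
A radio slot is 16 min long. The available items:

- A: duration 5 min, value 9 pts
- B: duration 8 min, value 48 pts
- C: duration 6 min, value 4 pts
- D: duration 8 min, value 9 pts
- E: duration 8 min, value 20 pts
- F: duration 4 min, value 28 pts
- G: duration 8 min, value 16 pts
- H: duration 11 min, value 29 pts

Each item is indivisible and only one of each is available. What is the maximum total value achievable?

76 pts

Check high-value combinations within 16 min:
- B+F: duration 8+4=12, value 48+28=76
- B+E: duration 8+8=16, value 48+20=68
- B+G: duration 8+8=16, value 48+16=64
- A+B: duration 5+8=13, value 9+48=57
Best: 76 pts.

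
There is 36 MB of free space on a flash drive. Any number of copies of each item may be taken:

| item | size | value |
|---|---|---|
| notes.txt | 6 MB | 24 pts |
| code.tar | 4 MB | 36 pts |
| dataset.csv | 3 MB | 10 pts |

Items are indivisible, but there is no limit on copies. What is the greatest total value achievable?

Best value-per-unit is code.tar at 36/4, and filling with it alone uses size 9×4=36. No mix of the others beats 9×36 = 324.

324 pts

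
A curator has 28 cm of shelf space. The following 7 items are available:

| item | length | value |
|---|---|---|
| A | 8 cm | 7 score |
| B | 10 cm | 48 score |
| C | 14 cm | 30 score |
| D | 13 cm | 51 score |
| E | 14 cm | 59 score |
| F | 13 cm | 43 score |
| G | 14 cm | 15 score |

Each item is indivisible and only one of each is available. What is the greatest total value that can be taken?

Check high-value combinations within 28 cm:
- D+E: length 13+14=27, value 51+59=110
- B+E: length 10+14=24, value 48+59=107
- E+F: length 14+13=27, value 59+43=102
- B+D: length 10+13=23, value 48+51=99
Best: 110 score.

110 score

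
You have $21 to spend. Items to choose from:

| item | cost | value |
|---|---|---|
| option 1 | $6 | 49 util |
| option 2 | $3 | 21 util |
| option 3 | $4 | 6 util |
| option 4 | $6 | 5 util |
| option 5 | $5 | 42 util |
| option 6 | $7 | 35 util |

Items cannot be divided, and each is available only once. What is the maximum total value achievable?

Check high-value combinations within $21:
- option 1+option 2+option 5+option 6: cost 6+3+5+7=21, value 49+21+42+35=147
- option 1+option 5+option 6: cost 6+5+7=18, value 49+42+35=126
- option 1+option 2+option 3+option 5: cost 6+3+4+5=18, value 49+21+6+42=118
- option 1+option 2+option 4+option 5: cost 6+3+6+5=20, value 49+21+5+42=117
- option 1+option 2+option 5: cost 6+3+5=14, value 49+21+42=112
Best: 147 util.

147 util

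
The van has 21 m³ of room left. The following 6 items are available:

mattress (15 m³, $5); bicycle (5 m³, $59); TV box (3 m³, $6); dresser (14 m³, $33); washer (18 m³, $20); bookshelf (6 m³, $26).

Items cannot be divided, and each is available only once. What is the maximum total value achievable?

$92

Check high-value combinations within 21 m³:
- bicycle+dresser: volume 5+14=19, value 59+33=92
- bicycle+TV box+bookshelf: volume 5+3+6=14, value 59+6+26=91
- bicycle+bookshelf: volume 5+6=11, value 59+26=85
- bicycle+TV box: volume 5+3=8, value 59+6=65
Best: $92.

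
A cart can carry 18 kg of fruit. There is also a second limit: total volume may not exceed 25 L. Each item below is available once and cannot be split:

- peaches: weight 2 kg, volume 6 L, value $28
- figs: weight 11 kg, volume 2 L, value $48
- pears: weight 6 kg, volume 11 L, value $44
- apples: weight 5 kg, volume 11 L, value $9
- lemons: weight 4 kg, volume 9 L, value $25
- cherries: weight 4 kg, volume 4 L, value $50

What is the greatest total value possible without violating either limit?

Feasible sets respecting both limits:
- peaches+figs+cherries: weight 17, volume 12, value 126
- peaches+pears+cherries: weight 12, volume 21, value 122
- pears+lemons+cherries: weight 14, volume 24, value 119
Best: $126.

$126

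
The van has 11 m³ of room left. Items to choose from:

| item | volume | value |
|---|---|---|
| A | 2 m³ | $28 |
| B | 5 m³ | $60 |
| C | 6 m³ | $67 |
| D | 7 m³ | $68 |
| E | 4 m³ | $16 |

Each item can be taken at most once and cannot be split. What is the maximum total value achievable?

This is a 0/1 knapsack; check combinations near the capacity.
- B+C: volume 5+6=11, value 60+67=127
- A+B+E: volume 2+5+4=11, value 28+60+16=104
- A+D: volume 2+7=9, value 28+68=96
Best: $127.

$127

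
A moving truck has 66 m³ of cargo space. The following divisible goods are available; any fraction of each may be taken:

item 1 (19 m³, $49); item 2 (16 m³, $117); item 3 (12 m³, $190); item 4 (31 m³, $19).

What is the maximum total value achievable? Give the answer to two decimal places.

367.65

Take in order of value per unit:
- item 3 (190/12 per unit): all 12 → value 190, running total 190.00
- item 2 (117/16 per unit): all 16 → value 117, running total 307.00
- item 1 (49/19 per unit): all 19 → value 49, running total 356.00
- item 4 (19/31 per unit): 19 of 31 → value 19×19/31 = 11.6452, running total 367.65
Total 367.65.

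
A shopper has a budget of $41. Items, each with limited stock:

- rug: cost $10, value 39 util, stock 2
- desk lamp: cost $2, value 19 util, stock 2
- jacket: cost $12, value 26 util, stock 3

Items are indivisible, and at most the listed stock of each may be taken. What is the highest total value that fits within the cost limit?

142 util

Best selections within cost 41 and stock limits:
- 2×rug + 2×desk lamp + 1×jacket: cost 36, value 142
- 1×rug + 2×desk lamp + 2×jacket: cost 38, value 129
- 2×rug + 1×desk lamp + 1×jacket: cost 34, value 123
- 2×rug + 2×desk lamp: cost 24, value 116
Best: 142 util.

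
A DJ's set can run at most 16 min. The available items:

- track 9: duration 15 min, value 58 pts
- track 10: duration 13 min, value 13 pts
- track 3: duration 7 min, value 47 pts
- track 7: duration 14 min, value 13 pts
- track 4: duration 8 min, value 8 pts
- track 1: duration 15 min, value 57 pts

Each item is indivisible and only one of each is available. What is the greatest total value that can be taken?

Check high-value combinations within 16 min:
- track 9: duration 15, value 58
- track 1: duration 15, value 57
- track 3+track 4: duration 7+8=15, value 47+8=55
- track 3: duration 7, value 47
- track 10: duration 13, value 13
Best: 58 pts.

58 pts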